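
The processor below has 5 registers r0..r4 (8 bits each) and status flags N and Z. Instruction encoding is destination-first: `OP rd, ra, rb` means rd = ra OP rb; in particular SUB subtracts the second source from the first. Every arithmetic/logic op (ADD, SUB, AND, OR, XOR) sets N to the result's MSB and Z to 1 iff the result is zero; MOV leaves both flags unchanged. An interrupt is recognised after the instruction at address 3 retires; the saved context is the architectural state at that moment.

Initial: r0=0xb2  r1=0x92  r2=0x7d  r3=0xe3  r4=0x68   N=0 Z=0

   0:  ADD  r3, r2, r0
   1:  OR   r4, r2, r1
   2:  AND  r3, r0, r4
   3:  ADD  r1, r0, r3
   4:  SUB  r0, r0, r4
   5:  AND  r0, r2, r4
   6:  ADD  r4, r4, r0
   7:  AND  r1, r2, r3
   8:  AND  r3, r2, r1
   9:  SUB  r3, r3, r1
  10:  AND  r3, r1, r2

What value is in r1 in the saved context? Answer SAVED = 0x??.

SAVED = 0x64

after  0: r0=0xb2 r1=0x92 r2=0x7d r3=0x2f r4=0x68  N=0 Z=0
after  1: r0=0xb2 r1=0x92 r2=0x7d r3=0x2f r4=0xff  N=1 Z=0
after  2: r0=0xb2 r1=0x92 r2=0x7d r3=0xb2 r4=0xff  N=1 Z=0
after  3: r0=0xb2 r1=0x64 r2=0x7d r3=0xb2 r4=0xff  N=0 Z=0
-- IRQ taken; context saved, return-PC = 4 --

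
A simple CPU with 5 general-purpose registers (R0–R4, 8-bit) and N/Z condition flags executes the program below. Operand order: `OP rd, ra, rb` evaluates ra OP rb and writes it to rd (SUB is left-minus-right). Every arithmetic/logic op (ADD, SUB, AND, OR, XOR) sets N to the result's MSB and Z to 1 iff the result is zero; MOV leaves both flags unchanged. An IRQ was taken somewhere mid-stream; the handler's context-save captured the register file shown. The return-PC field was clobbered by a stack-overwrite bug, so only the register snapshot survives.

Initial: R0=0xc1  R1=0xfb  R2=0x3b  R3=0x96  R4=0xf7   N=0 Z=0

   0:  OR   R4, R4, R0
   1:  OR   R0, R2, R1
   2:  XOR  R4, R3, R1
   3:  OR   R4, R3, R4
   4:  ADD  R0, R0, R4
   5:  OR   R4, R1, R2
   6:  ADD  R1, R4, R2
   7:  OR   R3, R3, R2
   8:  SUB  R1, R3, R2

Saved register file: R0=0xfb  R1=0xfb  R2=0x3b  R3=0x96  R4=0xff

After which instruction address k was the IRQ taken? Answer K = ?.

K = 3

after  0: R0=0xc1 R1=0xfb R2=0x3b R3=0x96 R4=0xf7  N=1 Z=0
after  1: R0=0xfb R1=0xfb R2=0x3b R3=0x96 R4=0xf7  N=1 Z=0
after  2: R0=0xfb R1=0xfb R2=0x3b R3=0x96 R4=0x6d  N=0 Z=0
after  3: R0=0xfb R1=0xfb R2=0x3b R3=0x96 R4=0xff  N=1 Z=0
-- IRQ taken; context saved, return-PC = 4 --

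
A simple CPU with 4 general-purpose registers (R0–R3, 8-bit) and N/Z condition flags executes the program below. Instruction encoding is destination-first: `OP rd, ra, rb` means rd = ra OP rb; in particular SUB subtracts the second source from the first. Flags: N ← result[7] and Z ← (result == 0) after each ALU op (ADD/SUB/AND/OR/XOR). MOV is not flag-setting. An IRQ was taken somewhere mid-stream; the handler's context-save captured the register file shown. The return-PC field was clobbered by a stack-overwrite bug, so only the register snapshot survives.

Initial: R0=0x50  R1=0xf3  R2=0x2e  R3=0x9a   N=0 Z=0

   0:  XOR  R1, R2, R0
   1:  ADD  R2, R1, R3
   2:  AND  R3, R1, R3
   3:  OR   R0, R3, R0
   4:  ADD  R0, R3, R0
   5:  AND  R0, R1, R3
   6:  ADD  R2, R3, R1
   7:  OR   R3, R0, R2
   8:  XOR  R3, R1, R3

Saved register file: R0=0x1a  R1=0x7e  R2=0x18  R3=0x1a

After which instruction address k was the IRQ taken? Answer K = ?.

after  0: R0=0x50 R1=0x7e R2=0x2e R3=0x9a  N=0 Z=0
after  1: R0=0x50 R1=0x7e R2=0x18 R3=0x9a  N=0 Z=0
after  2: R0=0x50 R1=0x7e R2=0x18 R3=0x1a  N=0 Z=0
after  3: R0=0x5a R1=0x7e R2=0x18 R3=0x1a  N=0 Z=0
after  4: R0=0x74 R1=0x7e R2=0x18 R3=0x1a  N=0 Z=0
after  5: R0=0x1a R1=0x7e R2=0x18 R3=0x1a  N=0 Z=0
-- IRQ taken; context saved, return-PC = 6 --

K = 5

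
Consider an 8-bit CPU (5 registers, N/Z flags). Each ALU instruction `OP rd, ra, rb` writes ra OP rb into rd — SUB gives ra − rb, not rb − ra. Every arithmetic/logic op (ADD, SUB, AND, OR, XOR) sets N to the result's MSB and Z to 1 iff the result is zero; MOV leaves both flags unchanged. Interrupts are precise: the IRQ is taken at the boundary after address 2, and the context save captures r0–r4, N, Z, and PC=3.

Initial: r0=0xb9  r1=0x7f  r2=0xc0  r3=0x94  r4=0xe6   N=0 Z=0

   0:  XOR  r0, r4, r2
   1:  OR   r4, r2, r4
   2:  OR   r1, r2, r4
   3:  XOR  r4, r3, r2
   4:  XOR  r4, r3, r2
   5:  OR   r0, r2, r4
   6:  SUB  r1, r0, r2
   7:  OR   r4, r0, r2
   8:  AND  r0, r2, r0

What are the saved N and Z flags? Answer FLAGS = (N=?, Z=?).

FLAGS = (N=1, Z=0)

after  0: r0=0x26 r1=0x7f r2=0xc0 r3=0x94 r4=0xe6  N=0 Z=0
after  1: r0=0x26 r1=0x7f r2=0xc0 r3=0x94 r4=0xe6  N=1 Z=0
after  2: r0=0x26 r1=0xe6 r2=0xc0 r3=0x94 r4=0xe6  N=1 Z=0
-- IRQ taken; context saved, return-PC = 3 --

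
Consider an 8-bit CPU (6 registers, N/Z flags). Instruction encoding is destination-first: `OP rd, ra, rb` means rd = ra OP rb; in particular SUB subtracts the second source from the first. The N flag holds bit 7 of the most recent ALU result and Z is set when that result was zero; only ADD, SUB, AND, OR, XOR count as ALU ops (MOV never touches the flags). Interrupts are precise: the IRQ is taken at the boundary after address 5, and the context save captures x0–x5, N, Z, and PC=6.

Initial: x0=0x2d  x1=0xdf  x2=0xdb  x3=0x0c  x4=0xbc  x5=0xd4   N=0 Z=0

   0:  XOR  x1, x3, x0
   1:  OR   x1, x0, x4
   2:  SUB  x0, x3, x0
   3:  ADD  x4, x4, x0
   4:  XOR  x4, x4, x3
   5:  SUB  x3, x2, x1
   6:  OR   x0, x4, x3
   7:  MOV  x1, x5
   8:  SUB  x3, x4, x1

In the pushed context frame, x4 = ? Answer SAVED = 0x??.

after  0: x0=0x2d x1=0x21 x2=0xdb x3=0x0c x4=0xbc x5=0xd4  N=0 Z=0
after  1: x0=0x2d x1=0xbd x2=0xdb x3=0x0c x4=0xbc x5=0xd4  N=1 Z=0
after  2: x0=0xdf x1=0xbd x2=0xdb x3=0x0c x4=0xbc x5=0xd4  N=1 Z=0
after  3: x0=0xdf x1=0xbd x2=0xdb x3=0x0c x4=0x9b x5=0xd4  N=1 Z=0
after  4: x0=0xdf x1=0xbd x2=0xdb x3=0x0c x4=0x97 x5=0xd4  N=1 Z=0
after  5: x0=0xdf x1=0xbd x2=0xdb x3=0x1e x4=0x97 x5=0xd4  N=0 Z=0
-- IRQ taken; context saved, return-PC = 6 --

SAVED = 0x97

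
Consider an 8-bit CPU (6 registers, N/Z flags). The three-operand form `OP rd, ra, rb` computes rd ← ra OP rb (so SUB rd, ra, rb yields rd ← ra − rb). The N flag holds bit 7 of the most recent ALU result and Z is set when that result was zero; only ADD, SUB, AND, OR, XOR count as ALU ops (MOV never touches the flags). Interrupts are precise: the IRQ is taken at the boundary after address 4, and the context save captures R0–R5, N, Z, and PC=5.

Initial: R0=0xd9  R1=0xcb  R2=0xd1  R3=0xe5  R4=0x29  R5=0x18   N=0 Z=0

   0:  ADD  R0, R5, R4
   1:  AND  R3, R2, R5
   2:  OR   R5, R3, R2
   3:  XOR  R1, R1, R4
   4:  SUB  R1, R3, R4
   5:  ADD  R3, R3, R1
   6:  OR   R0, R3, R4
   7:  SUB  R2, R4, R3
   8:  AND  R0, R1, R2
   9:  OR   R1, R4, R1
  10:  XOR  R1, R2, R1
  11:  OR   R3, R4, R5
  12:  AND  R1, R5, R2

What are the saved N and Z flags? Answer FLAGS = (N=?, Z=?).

after  0: R0=0x41 R1=0xcb R2=0xd1 R3=0xe5 R4=0x29 R5=0x18  N=0 Z=0
after  1: R0=0x41 R1=0xcb R2=0xd1 R3=0x10 R4=0x29 R5=0x18  N=0 Z=0
after  2: R0=0x41 R1=0xcb R2=0xd1 R3=0x10 R4=0x29 R5=0xd1  N=1 Z=0
after  3: R0=0x41 R1=0xe2 R2=0xd1 R3=0x10 R4=0x29 R5=0xd1  N=1 Z=0
after  4: R0=0x41 R1=0xe7 R2=0xd1 R3=0x10 R4=0x29 R5=0xd1  N=1 Z=0
-- IRQ taken; context saved, return-PC = 5 --

FLAGS = (N=1, Z=0)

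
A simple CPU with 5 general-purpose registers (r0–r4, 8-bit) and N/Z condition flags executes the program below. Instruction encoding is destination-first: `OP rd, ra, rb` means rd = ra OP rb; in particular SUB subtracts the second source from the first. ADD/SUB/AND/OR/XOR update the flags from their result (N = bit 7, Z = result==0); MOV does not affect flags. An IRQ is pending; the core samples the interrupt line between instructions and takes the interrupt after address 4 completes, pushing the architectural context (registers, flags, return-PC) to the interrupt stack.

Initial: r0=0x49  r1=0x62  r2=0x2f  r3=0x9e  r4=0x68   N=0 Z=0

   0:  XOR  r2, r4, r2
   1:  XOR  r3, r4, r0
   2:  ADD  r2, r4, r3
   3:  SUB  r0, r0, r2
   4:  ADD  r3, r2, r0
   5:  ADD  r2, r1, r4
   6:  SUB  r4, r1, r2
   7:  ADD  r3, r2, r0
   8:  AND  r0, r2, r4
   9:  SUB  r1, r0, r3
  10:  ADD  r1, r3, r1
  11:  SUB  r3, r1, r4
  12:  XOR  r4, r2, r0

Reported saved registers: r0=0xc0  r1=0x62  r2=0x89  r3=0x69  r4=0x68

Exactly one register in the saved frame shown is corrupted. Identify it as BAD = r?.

BAD = r3

after  0: r0=0x49 r1=0x62 r2=0x47 r3=0x9e r4=0x68  N=0 Z=0
after  1: r0=0x49 r1=0x62 r2=0x47 r3=0x21 r4=0x68  N=0 Z=0
after  2: r0=0x49 r1=0x62 r2=0x89 r3=0x21 r4=0x68  N=1 Z=0
after  3: r0=0xc0 r1=0x62 r2=0x89 r3=0x21 r4=0x68  N=1 Z=0
after  4: r0=0xc0 r1=0x62 r2=0x89 r3=0x49 r4=0x68  N=0 Z=0
-- IRQ taken; context saved, return-PC = 5 --
mismatch: r3: reported 0x69 vs actual 0x49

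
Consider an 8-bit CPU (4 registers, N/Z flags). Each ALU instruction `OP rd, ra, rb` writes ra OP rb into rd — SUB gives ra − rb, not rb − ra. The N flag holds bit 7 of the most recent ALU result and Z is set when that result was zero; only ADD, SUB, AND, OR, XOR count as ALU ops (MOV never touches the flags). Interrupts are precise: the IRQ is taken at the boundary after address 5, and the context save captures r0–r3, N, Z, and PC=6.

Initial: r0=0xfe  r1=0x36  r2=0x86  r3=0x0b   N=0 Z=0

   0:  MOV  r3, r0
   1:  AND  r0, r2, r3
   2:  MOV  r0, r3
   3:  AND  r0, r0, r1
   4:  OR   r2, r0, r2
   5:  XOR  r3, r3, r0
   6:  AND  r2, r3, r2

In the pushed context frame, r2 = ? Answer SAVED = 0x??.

SAVED = 0xb6

after  0: r0=0xfe r1=0x36 r2=0x86 r3=0xfe  N=0 Z=0
after  1: r0=0x86 r1=0x36 r2=0x86 r3=0xfe  N=1 Z=0
after  2: r0=0xfe r1=0x36 r2=0x86 r3=0xfe  N=1 Z=0
after  3: r0=0x36 r1=0x36 r2=0x86 r3=0xfe  N=0 Z=0
after  4: r0=0x36 r1=0x36 r2=0xb6 r3=0xfe  N=1 Z=0
after  5: r0=0x36 r1=0x36 r2=0xb6 r3=0xc8  N=1 Z=0
-- IRQ taken; context saved, return-PC = 6 --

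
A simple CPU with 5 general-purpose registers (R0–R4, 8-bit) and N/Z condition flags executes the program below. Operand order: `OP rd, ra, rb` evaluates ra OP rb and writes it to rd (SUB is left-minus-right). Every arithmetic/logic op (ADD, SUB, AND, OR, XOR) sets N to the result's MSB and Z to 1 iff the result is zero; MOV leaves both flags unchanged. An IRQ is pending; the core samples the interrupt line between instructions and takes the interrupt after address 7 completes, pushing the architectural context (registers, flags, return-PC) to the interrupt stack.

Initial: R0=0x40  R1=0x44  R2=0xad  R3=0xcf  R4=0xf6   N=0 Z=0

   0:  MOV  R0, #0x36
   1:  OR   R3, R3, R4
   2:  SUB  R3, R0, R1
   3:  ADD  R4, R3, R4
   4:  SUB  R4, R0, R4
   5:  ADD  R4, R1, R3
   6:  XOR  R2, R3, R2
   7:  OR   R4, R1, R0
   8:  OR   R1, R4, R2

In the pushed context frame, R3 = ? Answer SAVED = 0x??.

SAVED = 0xf2

after  0: R0=0x36 R1=0x44 R2=0xad R3=0xcf R4=0xf6  N=0 Z=0
after  1: R0=0x36 R1=0x44 R2=0xad R3=0xff R4=0xf6  N=1 Z=0
after  2: R0=0x36 R1=0x44 R2=0xad R3=0xf2 R4=0xf6  N=1 Z=0
after  3: R0=0x36 R1=0x44 R2=0xad R3=0xf2 R4=0xe8  N=1 Z=0
after  4: R0=0x36 R1=0x44 R2=0xad R3=0xf2 R4=0x4e  N=0 Z=0
after  5: R0=0x36 R1=0x44 R2=0xad R3=0xf2 R4=0x36  N=0 Z=0
after  6: R0=0x36 R1=0x44 R2=0x5f R3=0xf2 R4=0x36  N=0 Z=0
after  7: R0=0x36 R1=0x44 R2=0x5f R3=0xf2 R4=0x76  N=0 Z=0
-- IRQ taken; context saved, return-PC = 8 --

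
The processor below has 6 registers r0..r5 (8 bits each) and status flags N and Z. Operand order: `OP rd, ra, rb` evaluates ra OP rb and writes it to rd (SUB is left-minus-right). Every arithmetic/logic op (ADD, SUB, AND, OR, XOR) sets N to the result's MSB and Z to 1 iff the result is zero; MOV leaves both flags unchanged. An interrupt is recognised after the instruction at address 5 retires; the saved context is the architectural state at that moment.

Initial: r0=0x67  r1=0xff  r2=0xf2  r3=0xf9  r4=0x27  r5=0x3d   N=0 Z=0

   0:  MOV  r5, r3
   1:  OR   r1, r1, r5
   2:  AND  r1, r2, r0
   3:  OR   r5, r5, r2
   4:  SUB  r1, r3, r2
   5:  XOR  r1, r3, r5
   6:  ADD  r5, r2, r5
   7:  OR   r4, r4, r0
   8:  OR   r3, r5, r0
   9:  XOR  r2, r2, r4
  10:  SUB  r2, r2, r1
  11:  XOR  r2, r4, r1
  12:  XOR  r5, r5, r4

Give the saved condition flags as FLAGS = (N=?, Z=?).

FLAGS = (N=0, Z=0)

after  0: r0=0x67 r1=0xff r2=0xf2 r3=0xf9 r4=0x27 r5=0xf9  N=0 Z=0
after  1: r0=0x67 r1=0xff r2=0xf2 r3=0xf9 r4=0x27 r5=0xf9  N=1 Z=0
after  2: r0=0x67 r1=0x62 r2=0xf2 r3=0xf9 r4=0x27 r5=0xf9  N=0 Z=0
after  3: r0=0x67 r1=0x62 r2=0xf2 r3=0xf9 r4=0x27 r5=0xfb  N=1 Z=0
after  4: r0=0x67 r1=0x07 r2=0xf2 r3=0xf9 r4=0x27 r5=0xfb  N=0 Z=0
after  5: r0=0x67 r1=0x02 r2=0xf2 r3=0xf9 r4=0x27 r5=0xfb  N=0 Z=0
-- IRQ taken; context saved, return-PC = 6 --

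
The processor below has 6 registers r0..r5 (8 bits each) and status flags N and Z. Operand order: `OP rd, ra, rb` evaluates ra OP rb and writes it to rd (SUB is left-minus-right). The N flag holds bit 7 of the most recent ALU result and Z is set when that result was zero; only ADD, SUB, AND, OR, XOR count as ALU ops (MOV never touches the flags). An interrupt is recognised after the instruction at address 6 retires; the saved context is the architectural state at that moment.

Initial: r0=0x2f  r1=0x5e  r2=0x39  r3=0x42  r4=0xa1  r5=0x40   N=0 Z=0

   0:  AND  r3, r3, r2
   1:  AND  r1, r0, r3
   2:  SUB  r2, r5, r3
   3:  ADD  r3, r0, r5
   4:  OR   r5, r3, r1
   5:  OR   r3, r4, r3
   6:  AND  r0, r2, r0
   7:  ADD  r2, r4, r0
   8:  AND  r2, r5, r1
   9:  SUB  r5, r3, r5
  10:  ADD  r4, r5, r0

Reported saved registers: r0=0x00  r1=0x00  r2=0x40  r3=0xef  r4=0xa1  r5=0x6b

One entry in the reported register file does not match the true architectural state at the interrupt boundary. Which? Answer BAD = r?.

BAD = r5

after  0: r0=0x2f r1=0x5e r2=0x39 r3=0x00 r4=0xa1 r5=0x40  N=0 Z=1
after  1: r0=0x2f r1=0x00 r2=0x39 r3=0x00 r4=0xa1 r5=0x40  N=0 Z=1
after  2: r0=0x2f r1=0x00 r2=0x40 r3=0x00 r4=0xa1 r5=0x40  N=0 Z=0
after  3: r0=0x2f r1=0x00 r2=0x40 r3=0x6f r4=0xa1 r5=0x40  N=0 Z=0
after  4: r0=0x2f r1=0x00 r2=0x40 r3=0x6f r4=0xa1 r5=0x6f  N=0 Z=0
after  5: r0=0x2f r1=0x00 r2=0x40 r3=0xef r4=0xa1 r5=0x6f  N=1 Z=0
after  6: r0=0x00 r1=0x00 r2=0x40 r3=0xef r4=0xa1 r5=0x6f  N=0 Z=1
-- IRQ taken; context saved, return-PC = 7 --
mismatch: r5: reported 0x6b vs actual 0x6f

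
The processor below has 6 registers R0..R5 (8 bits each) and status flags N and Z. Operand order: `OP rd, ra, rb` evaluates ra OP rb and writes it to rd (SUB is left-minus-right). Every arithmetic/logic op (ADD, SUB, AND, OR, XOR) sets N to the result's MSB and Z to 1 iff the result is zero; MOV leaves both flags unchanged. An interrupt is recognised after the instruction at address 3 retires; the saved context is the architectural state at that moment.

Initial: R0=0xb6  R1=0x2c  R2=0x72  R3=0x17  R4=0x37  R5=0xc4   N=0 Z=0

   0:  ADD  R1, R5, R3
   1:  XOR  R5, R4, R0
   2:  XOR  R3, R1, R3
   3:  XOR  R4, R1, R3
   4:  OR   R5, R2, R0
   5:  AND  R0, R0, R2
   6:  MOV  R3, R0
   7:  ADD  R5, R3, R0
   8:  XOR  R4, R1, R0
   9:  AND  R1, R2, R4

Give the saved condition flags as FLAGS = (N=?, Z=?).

after  0: R0=0xb6 R1=0xdb R2=0x72 R3=0x17 R4=0x37 R5=0xc4  N=1 Z=0
after  1: R0=0xb6 R1=0xdb R2=0x72 R3=0x17 R4=0x37 R5=0x81  N=1 Z=0
after  2: R0=0xb6 R1=0xdb R2=0x72 R3=0xcc R4=0x37 R5=0x81  N=1 Z=0
after  3: R0=0xb6 R1=0xdb R2=0x72 R3=0xcc R4=0x17 R5=0x81  N=0 Z=0
-- IRQ taken; context saved, return-PC = 4 --

FLAGS = (N=0, Z=0)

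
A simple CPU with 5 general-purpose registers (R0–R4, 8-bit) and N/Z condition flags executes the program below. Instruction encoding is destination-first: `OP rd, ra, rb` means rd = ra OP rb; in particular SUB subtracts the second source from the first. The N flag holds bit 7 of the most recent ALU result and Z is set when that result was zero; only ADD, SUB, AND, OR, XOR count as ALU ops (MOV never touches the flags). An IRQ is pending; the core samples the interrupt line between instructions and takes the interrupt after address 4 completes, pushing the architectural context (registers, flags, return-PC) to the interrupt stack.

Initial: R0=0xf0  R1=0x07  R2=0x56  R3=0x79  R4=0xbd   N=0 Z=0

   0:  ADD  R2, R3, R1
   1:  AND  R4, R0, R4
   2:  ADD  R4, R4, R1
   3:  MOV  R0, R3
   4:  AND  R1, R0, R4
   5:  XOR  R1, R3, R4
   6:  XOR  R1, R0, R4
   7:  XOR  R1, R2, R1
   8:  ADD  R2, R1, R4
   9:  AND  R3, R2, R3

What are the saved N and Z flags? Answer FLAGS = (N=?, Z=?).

after  0: R0=0xf0 R1=0x07 R2=0x80 R3=0x79 R4=0xbd  N=1 Z=0
after  1: R0=0xf0 R1=0x07 R2=0x80 R3=0x79 R4=0xb0  N=1 Z=0
after  2: R0=0xf0 R1=0x07 R2=0x80 R3=0x79 R4=0xb7  N=1 Z=0
after  3: R0=0x79 R1=0x07 R2=0x80 R3=0x79 R4=0xb7  N=1 Z=0
after  4: R0=0x79 R1=0x31 R2=0x80 R3=0x79 R4=0xb7  N=0 Z=0
-- IRQ taken; context saved, return-PC = 5 --

FLAGS = (N=0, Z=0)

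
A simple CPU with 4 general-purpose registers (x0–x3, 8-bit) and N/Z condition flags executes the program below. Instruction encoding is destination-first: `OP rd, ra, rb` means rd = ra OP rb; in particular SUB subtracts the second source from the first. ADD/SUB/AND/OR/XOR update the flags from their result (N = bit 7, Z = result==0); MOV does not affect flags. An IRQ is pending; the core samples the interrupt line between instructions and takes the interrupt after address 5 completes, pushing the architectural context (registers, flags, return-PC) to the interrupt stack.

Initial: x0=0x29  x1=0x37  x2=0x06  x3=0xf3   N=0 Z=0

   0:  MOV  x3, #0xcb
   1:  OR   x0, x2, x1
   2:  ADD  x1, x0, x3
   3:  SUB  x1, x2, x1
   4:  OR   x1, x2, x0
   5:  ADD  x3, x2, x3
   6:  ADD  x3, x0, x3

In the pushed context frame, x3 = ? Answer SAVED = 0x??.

after  0: x0=0x29 x1=0x37 x2=0x06 x3=0xcb  N=0 Z=0
after  1: x0=0x37 x1=0x37 x2=0x06 x3=0xcb  N=0 Z=0
after  2: x0=0x37 x1=0x02 x2=0x06 x3=0xcb  N=0 Z=0
after  3: x0=0x37 x1=0x04 x2=0x06 x3=0xcb  N=0 Z=0
after  4: x0=0x37 x1=0x37 x2=0x06 x3=0xcb  N=0 Z=0
after  5: x0=0x37 x1=0x37 x2=0x06 x3=0xd1  N=1 Z=0
-- IRQ taken; context saved, return-PC = 6 --

SAVED = 0xd1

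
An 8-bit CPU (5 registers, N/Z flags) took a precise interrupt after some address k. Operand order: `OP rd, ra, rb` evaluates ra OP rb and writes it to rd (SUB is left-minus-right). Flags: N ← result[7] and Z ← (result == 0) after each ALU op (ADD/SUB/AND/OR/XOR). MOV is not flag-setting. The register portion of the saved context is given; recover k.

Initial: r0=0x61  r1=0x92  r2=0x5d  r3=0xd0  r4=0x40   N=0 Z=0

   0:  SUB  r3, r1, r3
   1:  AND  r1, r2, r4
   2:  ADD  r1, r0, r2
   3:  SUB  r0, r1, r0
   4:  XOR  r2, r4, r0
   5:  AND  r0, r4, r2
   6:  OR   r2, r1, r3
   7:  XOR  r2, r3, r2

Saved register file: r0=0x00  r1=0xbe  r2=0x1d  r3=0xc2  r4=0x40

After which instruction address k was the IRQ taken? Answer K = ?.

after  0: r0=0x61 r1=0x92 r2=0x5d r3=0xc2 r4=0x40  N=1 Z=0
after  1: r0=0x61 r1=0x40 r2=0x5d r3=0xc2 r4=0x40  N=0 Z=0
after  2: r0=0x61 r1=0xbe r2=0x5d r3=0xc2 r4=0x40  N=1 Z=0
after  3: r0=0x5d r1=0xbe r2=0x5d r3=0xc2 r4=0x40  N=0 Z=0
after  4: r0=0x5d r1=0xbe r2=0x1d r3=0xc2 r4=0x40  N=0 Z=0
after  5: r0=0x00 r1=0xbe r2=0x1d r3=0xc2 r4=0x40  N=0 Z=1
-- IRQ taken; context saved, return-PC = 6 --

K = 5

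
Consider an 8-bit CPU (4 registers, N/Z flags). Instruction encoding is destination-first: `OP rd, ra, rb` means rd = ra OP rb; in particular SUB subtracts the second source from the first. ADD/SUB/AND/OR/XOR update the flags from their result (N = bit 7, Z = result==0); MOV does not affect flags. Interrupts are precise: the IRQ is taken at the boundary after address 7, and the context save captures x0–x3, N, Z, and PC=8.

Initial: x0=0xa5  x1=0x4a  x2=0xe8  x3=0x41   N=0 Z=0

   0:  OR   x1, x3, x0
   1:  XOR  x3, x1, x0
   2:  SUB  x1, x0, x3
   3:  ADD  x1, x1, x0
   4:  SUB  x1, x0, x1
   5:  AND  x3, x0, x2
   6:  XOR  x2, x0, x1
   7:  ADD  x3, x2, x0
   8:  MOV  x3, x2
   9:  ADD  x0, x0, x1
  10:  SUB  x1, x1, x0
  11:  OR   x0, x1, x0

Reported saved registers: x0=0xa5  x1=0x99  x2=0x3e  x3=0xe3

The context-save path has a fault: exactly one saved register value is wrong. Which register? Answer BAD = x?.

after  0: x0=0xa5 x1=0xe5 x2=0xe8 x3=0x41  N=1 Z=0
after  1: x0=0xa5 x1=0xe5 x2=0xe8 x3=0x40  N=0 Z=0
after  2: x0=0xa5 x1=0x65 x2=0xe8 x3=0x40  N=0 Z=0
after  3: x0=0xa5 x1=0x0a x2=0xe8 x3=0x40  N=0 Z=0
after  4: x0=0xa5 x1=0x9b x2=0xe8 x3=0x40  N=1 Z=0
after  5: x0=0xa5 x1=0x9b x2=0xe8 x3=0xa0  N=1 Z=0
after  6: x0=0xa5 x1=0x9b x2=0x3e x3=0xa0  N=0 Z=0
after  7: x0=0xa5 x1=0x9b x2=0x3e x3=0xe3  N=1 Z=0
-- IRQ taken; context saved, return-PC = 8 --
mismatch: x1: reported 0x99 vs actual 0x9b

BAD = x1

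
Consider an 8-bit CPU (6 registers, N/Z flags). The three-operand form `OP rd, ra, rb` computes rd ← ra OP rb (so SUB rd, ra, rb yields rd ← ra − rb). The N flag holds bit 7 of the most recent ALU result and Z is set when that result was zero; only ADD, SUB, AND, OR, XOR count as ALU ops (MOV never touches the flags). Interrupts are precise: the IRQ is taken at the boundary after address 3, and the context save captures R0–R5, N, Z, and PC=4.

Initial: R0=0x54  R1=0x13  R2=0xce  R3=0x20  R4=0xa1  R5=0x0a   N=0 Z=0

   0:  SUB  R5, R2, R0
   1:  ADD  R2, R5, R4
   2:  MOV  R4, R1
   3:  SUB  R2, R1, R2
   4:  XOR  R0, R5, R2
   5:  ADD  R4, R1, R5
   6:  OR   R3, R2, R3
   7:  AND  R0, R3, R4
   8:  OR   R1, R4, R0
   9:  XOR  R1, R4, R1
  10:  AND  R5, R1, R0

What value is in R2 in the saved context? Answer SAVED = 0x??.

SAVED = 0xf8

after  0: R0=0x54 R1=0x13 R2=0xce R3=0x20 R4=0xa1 R5=0x7a  N=0 Z=0
after  1: R0=0x54 R1=0x13 R2=0x1b R3=0x20 R4=0xa1 R5=0x7a  N=0 Z=0
after  2: R0=0x54 R1=0x13 R2=0x1b R3=0x20 R4=0x13 R5=0x7a  N=0 Z=0
after  3: R0=0x54 R1=0x13 R2=0xf8 R3=0x20 R4=0x13 R5=0x7a  N=1 Z=0
-- IRQ taken; context saved, return-PC = 4 --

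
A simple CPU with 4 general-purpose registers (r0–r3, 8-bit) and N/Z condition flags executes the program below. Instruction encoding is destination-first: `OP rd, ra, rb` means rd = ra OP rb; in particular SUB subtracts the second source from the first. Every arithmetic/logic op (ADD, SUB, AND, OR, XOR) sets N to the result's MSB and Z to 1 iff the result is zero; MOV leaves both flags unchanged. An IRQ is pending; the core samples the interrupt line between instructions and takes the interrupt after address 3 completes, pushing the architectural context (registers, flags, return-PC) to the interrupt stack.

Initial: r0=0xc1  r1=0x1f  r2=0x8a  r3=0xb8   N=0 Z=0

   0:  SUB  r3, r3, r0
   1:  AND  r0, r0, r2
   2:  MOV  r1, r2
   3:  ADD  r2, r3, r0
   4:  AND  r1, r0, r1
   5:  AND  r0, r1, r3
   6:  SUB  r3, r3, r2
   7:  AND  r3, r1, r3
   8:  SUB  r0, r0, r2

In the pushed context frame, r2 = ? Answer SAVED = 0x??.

SAVED = 0x77

after  0: r0=0xc1 r1=0x1f r2=0x8a r3=0xf7  N=1 Z=0
after  1: r0=0x80 r1=0x1f r2=0x8a r3=0xf7  N=1 Z=0
after  2: r0=0x80 r1=0x8a r2=0x8a r3=0xf7  N=1 Z=0
after  3: r0=0x80 r1=0x8a r2=0x77 r3=0xf7  N=0 Z=0
-- IRQ taken; context saved, return-PC = 4 --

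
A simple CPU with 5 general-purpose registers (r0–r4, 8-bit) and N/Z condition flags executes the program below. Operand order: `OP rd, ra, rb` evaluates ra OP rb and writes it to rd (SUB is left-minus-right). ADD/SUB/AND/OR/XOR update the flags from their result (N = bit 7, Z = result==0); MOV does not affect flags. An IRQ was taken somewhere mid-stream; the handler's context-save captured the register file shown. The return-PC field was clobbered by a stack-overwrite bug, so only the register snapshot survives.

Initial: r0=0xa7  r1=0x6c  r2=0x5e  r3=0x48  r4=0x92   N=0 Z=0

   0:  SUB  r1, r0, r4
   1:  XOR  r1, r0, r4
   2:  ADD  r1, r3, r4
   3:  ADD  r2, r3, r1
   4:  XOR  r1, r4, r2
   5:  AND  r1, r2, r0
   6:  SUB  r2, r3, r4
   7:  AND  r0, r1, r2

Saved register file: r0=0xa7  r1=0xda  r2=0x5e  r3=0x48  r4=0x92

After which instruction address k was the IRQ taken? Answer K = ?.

after  0: r0=0xa7 r1=0x15 r2=0x5e r3=0x48 r4=0x92  N=0 Z=0
after  1: r0=0xa7 r1=0x35 r2=0x5e r3=0x48 r4=0x92  N=0 Z=0
after  2: r0=0xa7 r1=0xda r2=0x5e r3=0x48 r4=0x92  N=1 Z=0
-- IRQ taken; context saved, return-PC = 3 --

K = 2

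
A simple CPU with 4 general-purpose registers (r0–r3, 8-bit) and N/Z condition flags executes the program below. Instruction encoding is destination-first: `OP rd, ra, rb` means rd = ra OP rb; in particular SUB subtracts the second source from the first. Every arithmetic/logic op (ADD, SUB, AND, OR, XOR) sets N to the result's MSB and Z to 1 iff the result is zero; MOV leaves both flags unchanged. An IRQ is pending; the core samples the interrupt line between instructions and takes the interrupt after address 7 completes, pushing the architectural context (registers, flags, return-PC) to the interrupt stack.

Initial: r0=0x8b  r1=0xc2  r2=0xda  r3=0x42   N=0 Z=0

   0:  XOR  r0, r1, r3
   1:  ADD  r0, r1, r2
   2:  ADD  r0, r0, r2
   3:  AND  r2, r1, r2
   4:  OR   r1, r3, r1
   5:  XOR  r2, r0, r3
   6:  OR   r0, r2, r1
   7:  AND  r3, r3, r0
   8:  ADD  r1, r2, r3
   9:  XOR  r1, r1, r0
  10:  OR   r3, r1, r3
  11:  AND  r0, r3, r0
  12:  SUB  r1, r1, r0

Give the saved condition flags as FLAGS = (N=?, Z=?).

after  0: r0=0x80 r1=0xc2 r2=0xda r3=0x42  N=1 Z=0
after  1: r0=0x9c r1=0xc2 r2=0xda r3=0x42  N=1 Z=0
after  2: r0=0x76 r1=0xc2 r2=0xda r3=0x42  N=0 Z=0
after  3: r0=0x76 r1=0xc2 r2=0xc2 r3=0x42  N=1 Z=0
after  4: r0=0x76 r1=0xc2 r2=0xc2 r3=0x42  N=1 Z=0
after  5: r0=0x76 r1=0xc2 r2=0x34 r3=0x42  N=0 Z=0
after  6: r0=0xf6 r1=0xc2 r2=0x34 r3=0x42  N=1 Z=0
after  7: r0=0xf6 r1=0xc2 r2=0x34 r3=0x42  N=0 Z=0
-- IRQ taken; context saved, return-PC = 8 --

FLAGS = (N=0, Z=0)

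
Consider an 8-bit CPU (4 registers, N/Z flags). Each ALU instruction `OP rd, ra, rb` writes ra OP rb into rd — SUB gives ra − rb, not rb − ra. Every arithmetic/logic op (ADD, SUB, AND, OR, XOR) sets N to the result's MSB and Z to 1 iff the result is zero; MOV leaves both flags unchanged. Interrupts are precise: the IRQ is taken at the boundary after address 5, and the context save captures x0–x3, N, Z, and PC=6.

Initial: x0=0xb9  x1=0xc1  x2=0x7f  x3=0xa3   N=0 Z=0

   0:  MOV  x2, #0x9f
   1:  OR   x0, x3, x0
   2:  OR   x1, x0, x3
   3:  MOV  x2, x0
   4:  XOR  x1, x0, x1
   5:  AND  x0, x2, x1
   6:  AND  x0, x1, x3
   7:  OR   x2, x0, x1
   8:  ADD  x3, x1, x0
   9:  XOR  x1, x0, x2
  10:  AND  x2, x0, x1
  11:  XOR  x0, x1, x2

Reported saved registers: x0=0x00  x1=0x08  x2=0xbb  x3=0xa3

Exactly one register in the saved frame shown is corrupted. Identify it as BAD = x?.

BAD = x1

after  0: x0=0xb9 x1=0xc1 x2=0x9f x3=0xa3  N=0 Z=0
after  1: x0=0xbb x1=0xc1 x2=0x9f x3=0xa3  N=1 Z=0
after  2: x0=0xbb x1=0xbb x2=0x9f x3=0xa3  N=1 Z=0
after  3: x0=0xbb x1=0xbb x2=0xbb x3=0xa3  N=1 Z=0
after  4: x0=0xbb x1=0x00 x2=0xbb x3=0xa3  N=0 Z=1
after  5: x0=0x00 x1=0x00 x2=0xbb x3=0xa3  N=0 Z=1
-- IRQ taken; context saved, return-PC = 6 --
mismatch: x1: reported 0x08 vs actual 0x00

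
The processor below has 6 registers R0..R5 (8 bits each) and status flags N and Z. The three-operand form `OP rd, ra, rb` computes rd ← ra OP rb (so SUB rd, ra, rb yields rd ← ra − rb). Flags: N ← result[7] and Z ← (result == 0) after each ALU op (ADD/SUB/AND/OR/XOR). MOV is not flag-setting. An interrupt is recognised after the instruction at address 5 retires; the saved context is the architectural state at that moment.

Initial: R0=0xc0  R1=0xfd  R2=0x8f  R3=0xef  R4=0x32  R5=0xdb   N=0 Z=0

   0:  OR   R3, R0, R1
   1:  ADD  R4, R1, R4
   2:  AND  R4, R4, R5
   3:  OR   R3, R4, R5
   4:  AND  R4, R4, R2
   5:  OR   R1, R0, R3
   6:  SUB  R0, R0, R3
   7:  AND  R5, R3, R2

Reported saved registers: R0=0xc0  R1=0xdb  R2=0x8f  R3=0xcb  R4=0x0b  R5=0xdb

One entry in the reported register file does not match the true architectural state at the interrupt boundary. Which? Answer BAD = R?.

BAD = R3

after  0: R0=0xc0 R1=0xfd R2=0x8f R3=0xfd R4=0x32 R5=0xdb  N=1 Z=0
after  1: R0=0xc0 R1=0xfd R2=0x8f R3=0xfd R4=0x2f R5=0xdb  N=0 Z=0
after  2: R0=0xc0 R1=0xfd R2=0x8f R3=0xfd R4=0x0b R5=0xdb  N=0 Z=0
after  3: R0=0xc0 R1=0xfd R2=0x8f R3=0xdb R4=0x0b R5=0xdb  N=1 Z=0
after  4: R0=0xc0 R1=0xfd R2=0x8f R3=0xdb R4=0x0b R5=0xdb  N=0 Z=0
after  5: R0=0xc0 R1=0xdb R2=0x8f R3=0xdb R4=0x0b R5=0xdb  N=1 Z=0
-- IRQ taken; context saved, return-PC = 6 --
mismatch: R3: reported 0xcb vs actual 0xdb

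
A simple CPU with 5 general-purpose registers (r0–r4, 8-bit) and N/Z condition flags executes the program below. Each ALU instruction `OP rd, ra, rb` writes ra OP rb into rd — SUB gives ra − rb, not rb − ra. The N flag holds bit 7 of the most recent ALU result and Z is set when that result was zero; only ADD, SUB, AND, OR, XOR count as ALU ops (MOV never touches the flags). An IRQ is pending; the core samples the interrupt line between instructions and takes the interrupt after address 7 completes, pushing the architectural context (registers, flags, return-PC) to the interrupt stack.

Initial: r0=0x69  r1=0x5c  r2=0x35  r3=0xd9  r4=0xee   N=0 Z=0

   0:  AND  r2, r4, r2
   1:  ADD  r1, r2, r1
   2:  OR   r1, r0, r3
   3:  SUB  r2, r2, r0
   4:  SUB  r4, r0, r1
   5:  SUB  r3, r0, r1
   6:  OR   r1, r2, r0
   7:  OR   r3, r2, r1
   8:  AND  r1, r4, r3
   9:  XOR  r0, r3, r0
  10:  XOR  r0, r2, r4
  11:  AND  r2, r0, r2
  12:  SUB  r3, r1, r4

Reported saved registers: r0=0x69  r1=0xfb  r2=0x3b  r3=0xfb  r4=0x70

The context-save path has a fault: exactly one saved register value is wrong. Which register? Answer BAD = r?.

after  0: r0=0x69 r1=0x5c r2=0x24 r3=0xd9 r4=0xee  N=0 Z=0
after  1: r0=0x69 r1=0x80 r2=0x24 r3=0xd9 r4=0xee  N=1 Z=0
after  2: r0=0x69 r1=0xf9 r2=0x24 r3=0xd9 r4=0xee  N=1 Z=0
after  3: r0=0x69 r1=0xf9 r2=0xbb r3=0xd9 r4=0xee  N=1 Z=0
after  4: r0=0x69 r1=0xf9 r2=0xbb r3=0xd9 r4=0x70  N=0 Z=0
after  5: r0=0x69 r1=0xf9 r2=0xbb r3=0x70 r4=0x70  N=0 Z=0
after  6: r0=0x69 r1=0xfb r2=0xbb r3=0x70 r4=0x70  N=1 Z=0
after  7: r0=0x69 r1=0xfb r2=0xbb r3=0xfb r4=0x70  N=1 Z=0
-- IRQ taken; context saved, return-PC = 8 --
mismatch: r2: reported 0x3b vs actual 0xbb

BAD = r2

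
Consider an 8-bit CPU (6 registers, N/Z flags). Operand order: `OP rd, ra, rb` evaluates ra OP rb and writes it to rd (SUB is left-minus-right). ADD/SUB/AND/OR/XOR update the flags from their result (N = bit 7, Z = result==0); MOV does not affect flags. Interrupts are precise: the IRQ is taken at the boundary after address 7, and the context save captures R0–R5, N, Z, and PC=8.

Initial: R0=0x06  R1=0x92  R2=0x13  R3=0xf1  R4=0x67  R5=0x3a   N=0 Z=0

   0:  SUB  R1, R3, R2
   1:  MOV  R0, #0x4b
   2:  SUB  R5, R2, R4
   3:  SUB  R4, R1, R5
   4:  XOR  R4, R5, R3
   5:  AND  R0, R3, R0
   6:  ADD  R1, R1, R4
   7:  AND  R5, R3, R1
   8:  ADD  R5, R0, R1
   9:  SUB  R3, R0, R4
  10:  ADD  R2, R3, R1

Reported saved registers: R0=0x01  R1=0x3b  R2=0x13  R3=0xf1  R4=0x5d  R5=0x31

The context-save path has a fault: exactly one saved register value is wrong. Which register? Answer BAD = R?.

BAD = R0

after  0: R0=0x06 R1=0xde R2=0x13 R3=0xf1 R4=0x67 R5=0x3a  N=1 Z=0
after  1: R0=0x4b R1=0xde R2=0x13 R3=0xf1 R4=0x67 R5=0x3a  N=1 Z=0
after  2: R0=0x4b R1=0xde R2=0x13 R3=0xf1 R4=0x67 R5=0xac  N=1 Z=0
after  3: R0=0x4b R1=0xde R2=0x13 R3=0xf1 R4=0x32 R5=0xac  N=0 Z=0
after  4: R0=0x4b R1=0xde R2=0x13 R3=0xf1 R4=0x5d R5=0xac  N=0 Z=0
after  5: R0=0x41 R1=0xde R2=0x13 R3=0xf1 R4=0x5d R5=0xac  N=0 Z=0
after  6: R0=0x41 R1=0x3b R2=0x13 R3=0xf1 R4=0x5d R5=0xac  N=0 Z=0
after  7: R0=0x41 R1=0x3b R2=0x13 R3=0xf1 R4=0x5d R5=0x31  N=0 Z=0
-- IRQ taken; context saved, return-PC = 8 --
mismatch: R0: reported 0x01 vs actual 0x41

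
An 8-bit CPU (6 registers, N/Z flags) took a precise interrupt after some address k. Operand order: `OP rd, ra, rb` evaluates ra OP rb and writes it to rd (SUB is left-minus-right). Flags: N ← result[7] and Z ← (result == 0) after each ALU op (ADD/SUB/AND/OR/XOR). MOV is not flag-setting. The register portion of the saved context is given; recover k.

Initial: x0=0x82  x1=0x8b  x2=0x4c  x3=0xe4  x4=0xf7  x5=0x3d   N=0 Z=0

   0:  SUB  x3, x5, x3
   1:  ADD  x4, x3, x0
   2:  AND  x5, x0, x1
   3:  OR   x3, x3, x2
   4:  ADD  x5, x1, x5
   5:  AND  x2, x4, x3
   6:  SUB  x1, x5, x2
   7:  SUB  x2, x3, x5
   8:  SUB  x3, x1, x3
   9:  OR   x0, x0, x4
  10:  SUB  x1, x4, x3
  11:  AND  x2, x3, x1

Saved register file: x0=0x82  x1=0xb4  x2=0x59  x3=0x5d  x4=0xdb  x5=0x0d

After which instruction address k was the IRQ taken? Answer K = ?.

K = 6

after  0: x0=0x82 x1=0x8b x2=0x4c x3=0x59 x4=0xf7 x5=0x3d  N=0 Z=0
after  1: x0=0x82 x1=0x8b x2=0x4c x3=0x59 x4=0xdb x5=0x3d  N=1 Z=0
after  2: x0=0x82 x1=0x8b x2=0x4c x3=0x59 x4=0xdb x5=0x82  N=1 Z=0
after  3: x0=0x82 x1=0x8b x2=0x4c x3=0x5d x4=0xdb x5=0x82  N=0 Z=0
after  4: x0=0x82 x1=0x8b x2=0x4c x3=0x5d x4=0xdb x5=0x0d  N=0 Z=0
after  5: x0=0x82 x1=0x8b x2=0x59 x3=0x5d x4=0xdb x5=0x0d  N=0 Z=0
after  6: x0=0x82 x1=0xb4 x2=0x59 x3=0x5d x4=0xdb x5=0x0d  N=1 Z=0
-- IRQ taken; context saved, return-PC = 7 --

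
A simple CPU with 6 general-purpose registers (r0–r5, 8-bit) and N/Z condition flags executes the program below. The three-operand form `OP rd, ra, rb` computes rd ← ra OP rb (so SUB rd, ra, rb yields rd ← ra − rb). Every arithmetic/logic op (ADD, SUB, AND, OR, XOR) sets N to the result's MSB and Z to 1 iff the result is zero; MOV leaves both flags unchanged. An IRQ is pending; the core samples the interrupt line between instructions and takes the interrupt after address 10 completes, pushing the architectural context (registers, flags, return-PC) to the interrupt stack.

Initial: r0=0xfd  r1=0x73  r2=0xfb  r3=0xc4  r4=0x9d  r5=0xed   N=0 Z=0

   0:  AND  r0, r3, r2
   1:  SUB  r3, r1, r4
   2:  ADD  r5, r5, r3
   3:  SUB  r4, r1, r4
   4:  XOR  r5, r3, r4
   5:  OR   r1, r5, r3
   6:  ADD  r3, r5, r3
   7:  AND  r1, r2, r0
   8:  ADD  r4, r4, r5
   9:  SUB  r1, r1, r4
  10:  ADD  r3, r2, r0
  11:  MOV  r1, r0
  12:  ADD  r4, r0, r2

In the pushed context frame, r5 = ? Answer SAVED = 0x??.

SAVED = 0x00

after  0: r0=0xc0 r1=0x73 r2=0xfb r3=0xc4 r4=0x9d r5=0xed  N=1 Z=0
after  1: r0=0xc0 r1=0x73 r2=0xfb r3=0xd6 r4=0x9d r5=0xed  N=1 Z=0
after  2: r0=0xc0 r1=0x73 r2=0xfb r3=0xd6 r4=0x9d r5=0xc3  N=1 Z=0
after  3: r0=0xc0 r1=0x73 r2=0xfb r3=0xd6 r4=0xd6 r5=0xc3  N=1 Z=0
after  4: r0=0xc0 r1=0x73 r2=0xfb r3=0xd6 r4=0xd6 r5=0x00  N=0 Z=1
after  5: r0=0xc0 r1=0xd6 r2=0xfb r3=0xd6 r4=0xd6 r5=0x00  N=1 Z=0
after  6: r0=0xc0 r1=0xd6 r2=0xfb r3=0xd6 r4=0xd6 r5=0x00  N=1 Z=0
after  7: r0=0xc0 r1=0xc0 r2=0xfb r3=0xd6 r4=0xd6 r5=0x00  N=1 Z=0
after  8: r0=0xc0 r1=0xc0 r2=0xfb r3=0xd6 r4=0xd6 r5=0x00  N=1 Z=0
after  9: r0=0xc0 r1=0xea r2=0xfb r3=0xd6 r4=0xd6 r5=0x00  N=1 Z=0
after 10: r0=0xc0 r1=0xea r2=0xfb r3=0xbb r4=0xd6 r5=0x00  N=1 Z=0
-- IRQ taken; context saved, return-PC = 11 --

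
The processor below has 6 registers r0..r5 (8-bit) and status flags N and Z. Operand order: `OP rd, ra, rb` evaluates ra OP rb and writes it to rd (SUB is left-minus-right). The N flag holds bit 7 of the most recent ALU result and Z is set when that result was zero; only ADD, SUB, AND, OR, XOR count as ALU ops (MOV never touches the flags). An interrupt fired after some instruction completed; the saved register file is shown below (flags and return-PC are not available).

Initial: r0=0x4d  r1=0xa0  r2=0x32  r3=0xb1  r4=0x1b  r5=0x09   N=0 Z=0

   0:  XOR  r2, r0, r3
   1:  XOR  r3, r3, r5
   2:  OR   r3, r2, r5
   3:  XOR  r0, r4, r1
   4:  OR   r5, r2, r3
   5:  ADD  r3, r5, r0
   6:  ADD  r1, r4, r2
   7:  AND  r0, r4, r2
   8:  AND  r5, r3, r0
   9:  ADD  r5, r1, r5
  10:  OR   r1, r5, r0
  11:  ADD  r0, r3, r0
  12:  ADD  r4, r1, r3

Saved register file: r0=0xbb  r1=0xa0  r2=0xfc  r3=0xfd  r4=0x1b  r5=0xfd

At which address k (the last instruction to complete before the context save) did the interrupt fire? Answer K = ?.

after  0: r0=0x4d r1=0xa0 r2=0xfc r3=0xb1 r4=0x1b r5=0x09  N=1 Z=0
after  1: r0=0x4d r1=0xa0 r2=0xfc r3=0xb8 r4=0x1b r5=0x09  N=1 Z=0
after  2: r0=0x4d r1=0xa0 r2=0xfc r3=0xfd r4=0x1b r5=0x09  N=1 Z=0
after  3: r0=0xbb r1=0xa0 r2=0xfc r3=0xfd r4=0x1b r5=0x09  N=1 Z=0
after  4: r0=0xbb r1=0xa0 r2=0xfc r3=0xfd r4=0x1b r5=0xfd  N=1 Z=0
-- IRQ taken; context saved, return-PC = 5 --

K = 4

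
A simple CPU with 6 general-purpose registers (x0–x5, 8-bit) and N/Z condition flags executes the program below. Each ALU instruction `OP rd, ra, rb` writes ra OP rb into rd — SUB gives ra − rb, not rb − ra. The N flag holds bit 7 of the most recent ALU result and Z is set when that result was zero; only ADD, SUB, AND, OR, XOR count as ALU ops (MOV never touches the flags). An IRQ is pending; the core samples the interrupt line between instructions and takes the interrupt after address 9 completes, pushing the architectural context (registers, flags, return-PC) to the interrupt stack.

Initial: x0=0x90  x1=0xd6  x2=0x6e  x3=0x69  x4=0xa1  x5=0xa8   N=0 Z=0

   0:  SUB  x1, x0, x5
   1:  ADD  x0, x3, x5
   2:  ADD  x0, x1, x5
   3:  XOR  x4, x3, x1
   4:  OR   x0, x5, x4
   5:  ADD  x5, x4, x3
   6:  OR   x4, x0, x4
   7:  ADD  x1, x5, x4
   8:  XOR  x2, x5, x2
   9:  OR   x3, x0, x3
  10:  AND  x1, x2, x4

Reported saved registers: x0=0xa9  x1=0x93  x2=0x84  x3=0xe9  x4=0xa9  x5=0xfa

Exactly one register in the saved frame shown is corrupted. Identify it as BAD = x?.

after  0: x0=0x90 x1=0xe8 x2=0x6e x3=0x69 x4=0xa1 x5=0xa8  N=1 Z=0
after  1: x0=0x11 x1=0xe8 x2=0x6e x3=0x69 x4=0xa1 x5=0xa8  N=0 Z=0
after  2: x0=0x90 x1=0xe8 x2=0x6e x3=0x69 x4=0xa1 x5=0xa8  N=1 Z=0
after  3: x0=0x90 x1=0xe8 x2=0x6e x3=0x69 x4=0x81 x5=0xa8  N=1 Z=0
after  4: x0=0xa9 x1=0xe8 x2=0x6e x3=0x69 x4=0x81 x5=0xa8  N=1 Z=0
after  5: x0=0xa9 x1=0xe8 x2=0x6e x3=0x69 x4=0x81 x5=0xea  N=1 Z=0
after  6: x0=0xa9 x1=0xe8 x2=0x6e x3=0x69 x4=0xa9 x5=0xea  N=1 Z=0
after  7: x0=0xa9 x1=0x93 x2=0x6e x3=0x69 x4=0xa9 x5=0xea  N=1 Z=0
after  8: x0=0xa9 x1=0x93 x2=0x84 x3=0x69 x4=0xa9 x5=0xea  N=1 Z=0
after  9: x0=0xa9 x1=0x93 x2=0x84 x3=0xe9 x4=0xa9 x5=0xea  N=1 Z=0
-- IRQ taken; context saved, return-PC = 10 --
mismatch: x5: reported 0xfa vs actual 0xea

BAD = x5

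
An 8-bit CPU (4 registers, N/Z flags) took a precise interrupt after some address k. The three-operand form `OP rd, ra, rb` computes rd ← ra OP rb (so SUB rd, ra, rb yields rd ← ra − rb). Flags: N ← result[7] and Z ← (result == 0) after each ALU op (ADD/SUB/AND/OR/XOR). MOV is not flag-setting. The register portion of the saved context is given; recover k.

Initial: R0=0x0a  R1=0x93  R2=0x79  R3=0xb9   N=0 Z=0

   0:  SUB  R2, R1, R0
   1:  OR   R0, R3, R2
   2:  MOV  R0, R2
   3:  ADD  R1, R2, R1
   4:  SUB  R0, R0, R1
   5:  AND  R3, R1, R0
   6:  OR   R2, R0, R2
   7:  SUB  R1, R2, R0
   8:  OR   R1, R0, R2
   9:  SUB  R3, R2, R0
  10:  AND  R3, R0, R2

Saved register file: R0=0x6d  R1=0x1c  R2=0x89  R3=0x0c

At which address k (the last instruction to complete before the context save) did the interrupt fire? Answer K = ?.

K = 5

after  0: R0=0x0a R1=0x93 R2=0x89 R3=0xb9  N=1 Z=0
after  1: R0=0xb9 R1=0x93 R2=0x89 R3=0xb9  N=1 Z=0
after  2: R0=0x89 R1=0x93 R2=0x89 R3=0xb9  N=1 Z=0
after  3: R0=0x89 R1=0x1c R2=0x89 R3=0xb9  N=0 Z=0
after  4: R0=0x6d R1=0x1c R2=0x89 R3=0xb9  N=0 Z=0
after  5: R0=0x6d R1=0x1c R2=0x89 R3=0x0c  N=0 Z=0
-- IRQ taken; context saved, return-PC = 6 --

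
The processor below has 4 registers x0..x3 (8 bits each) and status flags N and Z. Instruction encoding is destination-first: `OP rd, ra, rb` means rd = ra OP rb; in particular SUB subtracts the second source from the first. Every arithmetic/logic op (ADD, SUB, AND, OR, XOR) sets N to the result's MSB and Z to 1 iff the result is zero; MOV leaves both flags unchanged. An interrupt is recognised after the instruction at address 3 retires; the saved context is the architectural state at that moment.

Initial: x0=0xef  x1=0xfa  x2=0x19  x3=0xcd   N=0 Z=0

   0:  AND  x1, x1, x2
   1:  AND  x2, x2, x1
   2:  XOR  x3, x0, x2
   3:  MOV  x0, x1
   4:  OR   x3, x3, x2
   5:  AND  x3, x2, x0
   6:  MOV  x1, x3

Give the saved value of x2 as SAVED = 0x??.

SAVED = 0x18

after  0: x0=0xef x1=0x18 x2=0x19 x3=0xcd  N=0 Z=0
after  1: x0=0xef x1=0x18 x2=0x18 x3=0xcd  N=0 Z=0
after  2: x0=0xef x1=0x18 x2=0x18 x3=0xf7  N=1 Z=0
after  3: x0=0x18 x1=0x18 x2=0x18 x3=0xf7  N=1 Z=0
-- IRQ taken; context saved, return-PC = 4 --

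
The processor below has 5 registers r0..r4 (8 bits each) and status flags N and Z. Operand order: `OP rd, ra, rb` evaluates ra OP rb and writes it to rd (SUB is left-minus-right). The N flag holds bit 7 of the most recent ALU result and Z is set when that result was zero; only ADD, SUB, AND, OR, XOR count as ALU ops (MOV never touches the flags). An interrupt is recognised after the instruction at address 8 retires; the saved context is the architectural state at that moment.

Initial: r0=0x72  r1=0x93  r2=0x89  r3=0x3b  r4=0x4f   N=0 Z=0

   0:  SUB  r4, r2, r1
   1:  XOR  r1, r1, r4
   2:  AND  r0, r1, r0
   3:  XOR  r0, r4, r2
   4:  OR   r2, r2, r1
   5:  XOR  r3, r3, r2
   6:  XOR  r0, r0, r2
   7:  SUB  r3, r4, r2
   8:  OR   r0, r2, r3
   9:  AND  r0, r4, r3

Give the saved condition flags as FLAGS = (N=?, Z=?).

FLAGS = (N=1, Z=0)

after  0: r0=0x72 r1=0x93 r2=0x89 r3=0x3b r4=0xf6  N=1 Z=0
after  1: r0=0x72 r1=0x65 r2=0x89 r3=0x3b r4=0xf6  N=0 Z=0
after  2: r0=0x60 r1=0x65 r2=0x89 r3=0x3b r4=0xf6  N=0 Z=0
after  3: r0=0x7f r1=0x65 r2=0x89 r3=0x3b r4=0xf6  N=0 Z=0
after  4: r0=0x7f r1=0x65 r2=0xed r3=0x3b r4=0xf6  N=1 Z=0
after  5: r0=0x7f r1=0x65 r2=0xed r3=0xd6 r4=0xf6  N=1 Z=0
after  6: r0=0x92 r1=0x65 r2=0xed r3=0xd6 r4=0xf6  N=1 Z=0
after  7: r0=0x92 r1=0x65 r2=0xed r3=0x09 r4=0xf6  N=0 Z=0
after  8: r0=0xed r1=0x65 r2=0xed r3=0x09 r4=0xf6  N=1 Z=0
-- IRQ taken; context saved, return-PC = 9 --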